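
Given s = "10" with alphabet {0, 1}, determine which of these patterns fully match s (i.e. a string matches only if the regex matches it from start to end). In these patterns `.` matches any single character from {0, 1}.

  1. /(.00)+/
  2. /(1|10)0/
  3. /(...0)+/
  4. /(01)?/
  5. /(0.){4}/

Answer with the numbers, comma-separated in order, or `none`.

1 → no match — must end with "00"
2 → match
3 → no match
4 → no match
5 → no match — must start with "0"

2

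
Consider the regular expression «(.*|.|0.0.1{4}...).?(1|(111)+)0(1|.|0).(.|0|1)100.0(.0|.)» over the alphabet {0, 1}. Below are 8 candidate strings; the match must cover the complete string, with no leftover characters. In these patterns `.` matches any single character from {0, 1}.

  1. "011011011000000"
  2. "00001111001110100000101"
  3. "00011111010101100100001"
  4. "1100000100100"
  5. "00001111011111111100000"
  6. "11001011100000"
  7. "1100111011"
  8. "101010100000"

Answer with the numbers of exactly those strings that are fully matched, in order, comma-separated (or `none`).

1 → no match
2 → no match
3 → no match
4 → no match
5 → no match
6 → no match
7 → no match
8 → no match

none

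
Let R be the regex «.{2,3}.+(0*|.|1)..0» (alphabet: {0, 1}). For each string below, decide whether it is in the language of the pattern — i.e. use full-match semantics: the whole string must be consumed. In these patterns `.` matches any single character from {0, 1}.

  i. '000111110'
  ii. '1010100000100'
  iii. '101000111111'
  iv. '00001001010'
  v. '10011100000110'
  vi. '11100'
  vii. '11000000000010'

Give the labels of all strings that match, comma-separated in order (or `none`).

i, ii, iv, v, vii

i → match
ii → match
iii → no match — must end with '0'
iv → match
v → match
vi → no match
vii → match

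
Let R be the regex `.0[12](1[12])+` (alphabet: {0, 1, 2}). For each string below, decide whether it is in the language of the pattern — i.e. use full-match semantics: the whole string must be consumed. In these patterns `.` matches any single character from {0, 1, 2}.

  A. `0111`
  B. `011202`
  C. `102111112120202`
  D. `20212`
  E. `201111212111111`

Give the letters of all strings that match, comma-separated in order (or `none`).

A. `0111` → no match
B. `011202` → no match
C → no match
D. `20212` → match
E → match

D, E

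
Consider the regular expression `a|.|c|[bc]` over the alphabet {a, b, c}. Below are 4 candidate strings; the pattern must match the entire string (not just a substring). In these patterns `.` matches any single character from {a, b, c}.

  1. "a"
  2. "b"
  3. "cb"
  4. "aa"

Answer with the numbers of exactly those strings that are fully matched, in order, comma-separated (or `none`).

1, 2

1 → match
2 → match
3 → no match
4 → no match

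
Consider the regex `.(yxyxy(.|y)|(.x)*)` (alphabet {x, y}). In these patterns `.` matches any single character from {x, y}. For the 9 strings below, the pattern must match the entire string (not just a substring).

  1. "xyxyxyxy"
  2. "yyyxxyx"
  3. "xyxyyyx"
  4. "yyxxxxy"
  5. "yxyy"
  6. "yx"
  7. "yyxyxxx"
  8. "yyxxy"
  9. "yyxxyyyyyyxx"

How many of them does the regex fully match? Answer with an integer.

1 → no match
2 → no match
3 → no match
4 → no match
5 → no match
6 → no match
7 → match
8 → no match
9 → no match
Total matched: 1

1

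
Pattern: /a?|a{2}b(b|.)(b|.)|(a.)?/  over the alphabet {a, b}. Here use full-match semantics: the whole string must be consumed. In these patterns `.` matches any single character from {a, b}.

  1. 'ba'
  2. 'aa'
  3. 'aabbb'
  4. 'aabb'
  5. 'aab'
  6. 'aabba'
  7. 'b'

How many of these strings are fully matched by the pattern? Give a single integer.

3

1 → no match
2 → match
3 → match
4 → no match
5 → no match
6 → match
7 → no match
Total matched: 3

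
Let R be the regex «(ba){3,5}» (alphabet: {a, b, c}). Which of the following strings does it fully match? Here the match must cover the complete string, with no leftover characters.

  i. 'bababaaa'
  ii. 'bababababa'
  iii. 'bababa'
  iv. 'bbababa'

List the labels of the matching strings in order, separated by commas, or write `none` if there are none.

ii, iii

i. 'bababaaa' → no match — must end with 'ba'
ii. 'bababababa' → match
iii. 'bababa' → match
iv. 'bbababa' → no match — must start with 'ba'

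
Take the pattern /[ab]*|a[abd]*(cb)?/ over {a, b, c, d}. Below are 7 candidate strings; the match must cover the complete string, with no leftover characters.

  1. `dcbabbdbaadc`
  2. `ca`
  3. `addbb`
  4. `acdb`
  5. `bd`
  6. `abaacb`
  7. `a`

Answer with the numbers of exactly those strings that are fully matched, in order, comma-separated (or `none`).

1 → no match
2 → no match
3 → match
4 → no match
5 → no match
6 → match
7 → match

3, 6, 7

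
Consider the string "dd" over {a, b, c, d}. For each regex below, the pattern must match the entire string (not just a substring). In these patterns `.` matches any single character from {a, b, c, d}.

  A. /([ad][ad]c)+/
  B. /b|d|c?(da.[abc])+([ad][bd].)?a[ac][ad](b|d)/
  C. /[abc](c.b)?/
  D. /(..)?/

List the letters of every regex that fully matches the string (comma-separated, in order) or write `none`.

A → no match — must end with "c"
B → no match
C → no match
D → match

D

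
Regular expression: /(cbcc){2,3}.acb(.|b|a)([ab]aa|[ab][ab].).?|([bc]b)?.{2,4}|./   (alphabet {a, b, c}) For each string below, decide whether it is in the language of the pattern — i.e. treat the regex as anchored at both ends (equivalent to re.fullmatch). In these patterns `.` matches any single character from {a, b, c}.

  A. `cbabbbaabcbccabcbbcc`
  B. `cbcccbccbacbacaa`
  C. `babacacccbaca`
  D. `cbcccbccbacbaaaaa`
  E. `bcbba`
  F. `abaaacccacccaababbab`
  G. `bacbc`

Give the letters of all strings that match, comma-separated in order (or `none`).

D

A → no match
B → no match
C → no match
D → match
E. `bcbba` → no match
F → no match
G. `bacbc` → no match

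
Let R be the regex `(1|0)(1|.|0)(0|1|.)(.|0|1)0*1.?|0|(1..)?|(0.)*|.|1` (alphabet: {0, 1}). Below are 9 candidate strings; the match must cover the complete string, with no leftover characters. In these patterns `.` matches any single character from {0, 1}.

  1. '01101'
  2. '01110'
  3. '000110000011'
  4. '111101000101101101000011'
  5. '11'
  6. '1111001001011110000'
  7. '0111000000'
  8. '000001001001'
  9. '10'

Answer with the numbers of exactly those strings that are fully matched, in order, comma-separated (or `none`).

1. '01101' → match
2. '01110' → no match
3. '000110000011' → no match
4 → no match
5. '11' → no match
6 → no match
7. '0111000000' → no match
8. '000001001001' → no match
9. '10' → no match

1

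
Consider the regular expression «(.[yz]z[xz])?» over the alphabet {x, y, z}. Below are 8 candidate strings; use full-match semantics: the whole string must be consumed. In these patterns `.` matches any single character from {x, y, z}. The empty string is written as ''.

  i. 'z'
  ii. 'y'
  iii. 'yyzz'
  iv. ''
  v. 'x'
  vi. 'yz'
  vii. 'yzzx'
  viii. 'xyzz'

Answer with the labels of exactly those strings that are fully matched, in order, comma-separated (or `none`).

i → no match
ii → no match
iii → match
iv → match
v → no match
vi → no match
vii → match
viii → match

iii, iv, vii, viii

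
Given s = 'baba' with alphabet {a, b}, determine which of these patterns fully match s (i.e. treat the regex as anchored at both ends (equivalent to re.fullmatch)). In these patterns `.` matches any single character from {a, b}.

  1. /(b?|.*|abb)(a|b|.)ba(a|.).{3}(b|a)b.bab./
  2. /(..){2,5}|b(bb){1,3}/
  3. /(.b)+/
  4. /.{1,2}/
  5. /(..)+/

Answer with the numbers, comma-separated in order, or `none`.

1 → no match
2 → match
3 → no match — must end with 'b'
4 → no match
5 → match

2, 5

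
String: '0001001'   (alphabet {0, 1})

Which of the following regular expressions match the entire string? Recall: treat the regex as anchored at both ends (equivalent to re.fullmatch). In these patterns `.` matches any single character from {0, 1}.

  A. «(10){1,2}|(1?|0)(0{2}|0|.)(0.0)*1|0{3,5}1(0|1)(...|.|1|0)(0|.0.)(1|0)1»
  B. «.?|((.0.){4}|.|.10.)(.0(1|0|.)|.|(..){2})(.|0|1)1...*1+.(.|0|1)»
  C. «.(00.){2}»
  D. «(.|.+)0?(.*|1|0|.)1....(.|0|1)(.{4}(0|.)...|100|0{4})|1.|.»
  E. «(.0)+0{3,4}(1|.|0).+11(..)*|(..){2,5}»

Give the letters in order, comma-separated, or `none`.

A → no match
B → no match
C → match
D → no match
E → no match

C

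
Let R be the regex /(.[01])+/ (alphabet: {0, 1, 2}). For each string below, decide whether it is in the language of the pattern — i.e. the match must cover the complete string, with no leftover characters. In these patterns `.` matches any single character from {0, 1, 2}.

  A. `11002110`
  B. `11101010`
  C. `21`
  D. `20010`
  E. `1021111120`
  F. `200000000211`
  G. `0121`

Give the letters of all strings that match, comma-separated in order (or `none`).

A → match
B → match
C → match
D → no match
E → match
F → no match
G → match

A, B, C, E, G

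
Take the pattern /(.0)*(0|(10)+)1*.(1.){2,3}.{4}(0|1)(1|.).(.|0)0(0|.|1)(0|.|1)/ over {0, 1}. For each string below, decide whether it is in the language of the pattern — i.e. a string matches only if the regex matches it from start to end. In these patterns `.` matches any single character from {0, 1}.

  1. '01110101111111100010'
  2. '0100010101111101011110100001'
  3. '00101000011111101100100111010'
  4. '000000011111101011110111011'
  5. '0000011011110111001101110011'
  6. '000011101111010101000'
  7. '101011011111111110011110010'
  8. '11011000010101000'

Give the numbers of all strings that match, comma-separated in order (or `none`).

1 → match
2 → no match
3 → match
4 → match
5 → no match
6 → match
7 → no match
8 → no match

1, 3, 4, 6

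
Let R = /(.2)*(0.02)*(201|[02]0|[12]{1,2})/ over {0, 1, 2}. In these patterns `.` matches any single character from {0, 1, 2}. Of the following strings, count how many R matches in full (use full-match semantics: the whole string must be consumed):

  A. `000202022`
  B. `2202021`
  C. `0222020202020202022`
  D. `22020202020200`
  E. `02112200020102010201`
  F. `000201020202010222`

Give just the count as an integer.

5

A → match
B → match
C → match
D → match
E → no match
F → match
Total matched: 5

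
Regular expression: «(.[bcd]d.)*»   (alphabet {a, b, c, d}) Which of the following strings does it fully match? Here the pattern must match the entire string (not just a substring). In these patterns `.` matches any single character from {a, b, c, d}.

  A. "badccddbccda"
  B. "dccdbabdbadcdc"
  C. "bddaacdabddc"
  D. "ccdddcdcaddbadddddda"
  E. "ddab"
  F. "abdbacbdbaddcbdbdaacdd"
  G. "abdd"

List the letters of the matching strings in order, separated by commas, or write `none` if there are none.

C, D, G

A → no match
B → no match
C → match
D → match
E → no match
F → no match
G → match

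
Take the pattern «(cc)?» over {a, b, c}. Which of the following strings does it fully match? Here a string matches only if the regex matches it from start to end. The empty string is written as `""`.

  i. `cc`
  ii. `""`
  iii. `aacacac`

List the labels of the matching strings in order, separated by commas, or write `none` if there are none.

i. `cc` → match
ii. `""` → match
iii. `aacacac` → no match

i, ii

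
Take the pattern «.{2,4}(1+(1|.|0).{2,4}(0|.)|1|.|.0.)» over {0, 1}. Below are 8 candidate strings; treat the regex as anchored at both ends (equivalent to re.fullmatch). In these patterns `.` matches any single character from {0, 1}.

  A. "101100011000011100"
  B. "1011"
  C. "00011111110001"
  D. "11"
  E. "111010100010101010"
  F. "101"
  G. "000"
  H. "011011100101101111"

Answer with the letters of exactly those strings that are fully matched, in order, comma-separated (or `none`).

A → no match
B → match
C → match
D → no match
E → no match
F → match
G → match
H → no match

B, C, F, G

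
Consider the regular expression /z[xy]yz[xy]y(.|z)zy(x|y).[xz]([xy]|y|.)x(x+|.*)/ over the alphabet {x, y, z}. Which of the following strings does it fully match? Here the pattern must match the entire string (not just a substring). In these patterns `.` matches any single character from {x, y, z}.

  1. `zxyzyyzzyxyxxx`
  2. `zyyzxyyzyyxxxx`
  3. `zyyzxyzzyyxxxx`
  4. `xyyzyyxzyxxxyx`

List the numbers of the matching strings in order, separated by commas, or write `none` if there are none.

1, 2, 3

1 → match
2 → match
3 → match
4 → no match — must start with `z`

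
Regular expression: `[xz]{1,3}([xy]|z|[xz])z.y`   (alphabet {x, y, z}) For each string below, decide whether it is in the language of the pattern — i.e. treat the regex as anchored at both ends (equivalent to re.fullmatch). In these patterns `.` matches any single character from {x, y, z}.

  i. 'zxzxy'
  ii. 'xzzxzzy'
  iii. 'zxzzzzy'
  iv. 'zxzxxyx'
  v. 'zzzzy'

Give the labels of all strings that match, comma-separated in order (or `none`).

i → match
ii → match
iii → match
iv → no match — must end with 'y'
v → match

i, ii, iii, v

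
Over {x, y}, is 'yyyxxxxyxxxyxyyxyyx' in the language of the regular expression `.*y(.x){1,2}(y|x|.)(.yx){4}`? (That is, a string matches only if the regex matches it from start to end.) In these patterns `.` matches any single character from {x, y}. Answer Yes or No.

No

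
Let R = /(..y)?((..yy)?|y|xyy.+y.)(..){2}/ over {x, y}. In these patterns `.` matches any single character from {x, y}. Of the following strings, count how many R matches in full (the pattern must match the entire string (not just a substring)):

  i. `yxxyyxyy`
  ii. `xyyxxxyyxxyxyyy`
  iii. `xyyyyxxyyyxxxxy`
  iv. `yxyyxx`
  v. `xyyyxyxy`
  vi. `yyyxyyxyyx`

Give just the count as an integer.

2

i → no match
ii → no match
iii → match
iv → no match
v → match
vi → no match
Total matched: 2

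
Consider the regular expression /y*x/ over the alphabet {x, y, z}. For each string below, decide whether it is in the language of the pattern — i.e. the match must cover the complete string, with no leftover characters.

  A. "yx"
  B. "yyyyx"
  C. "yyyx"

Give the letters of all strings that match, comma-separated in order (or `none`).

A, B, C

A → match
B → match
C → match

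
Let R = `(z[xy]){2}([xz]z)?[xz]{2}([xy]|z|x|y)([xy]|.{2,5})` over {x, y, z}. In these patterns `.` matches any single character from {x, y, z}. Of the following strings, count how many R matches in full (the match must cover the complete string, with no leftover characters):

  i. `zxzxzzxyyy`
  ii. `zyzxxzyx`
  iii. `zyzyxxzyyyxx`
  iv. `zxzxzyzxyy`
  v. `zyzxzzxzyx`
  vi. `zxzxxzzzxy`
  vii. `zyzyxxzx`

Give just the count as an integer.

i → match
ii → match
iii → match
iv → no match
v → match
vi → match
vii → match
Total matched: 6

6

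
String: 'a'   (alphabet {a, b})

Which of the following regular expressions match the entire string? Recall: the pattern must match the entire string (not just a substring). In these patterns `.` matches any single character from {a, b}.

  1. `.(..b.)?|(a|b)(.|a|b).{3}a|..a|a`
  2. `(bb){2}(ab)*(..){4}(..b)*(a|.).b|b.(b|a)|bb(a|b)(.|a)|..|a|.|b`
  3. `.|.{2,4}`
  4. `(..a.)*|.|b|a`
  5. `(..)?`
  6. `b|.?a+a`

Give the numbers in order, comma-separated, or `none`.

1 → match
2 → match
3 → match
4 → match
5 → no match
6 → no match

1, 2, 3, 4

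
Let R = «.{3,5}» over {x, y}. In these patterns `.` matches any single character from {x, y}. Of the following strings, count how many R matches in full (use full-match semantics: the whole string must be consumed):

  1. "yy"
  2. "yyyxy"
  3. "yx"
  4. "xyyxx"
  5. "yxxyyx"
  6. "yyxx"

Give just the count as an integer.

3

1 → no match
2 → match
3 → no match
4 → match
5 → no match
6 → match
Total matched: 3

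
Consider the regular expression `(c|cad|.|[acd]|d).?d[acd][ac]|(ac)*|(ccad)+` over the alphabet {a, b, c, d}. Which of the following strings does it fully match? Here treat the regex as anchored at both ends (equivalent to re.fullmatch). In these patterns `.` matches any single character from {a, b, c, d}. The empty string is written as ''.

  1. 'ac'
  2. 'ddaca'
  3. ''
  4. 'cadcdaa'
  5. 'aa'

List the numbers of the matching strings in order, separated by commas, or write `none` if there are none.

1 → match
2 → no match
3 → match
4 → match
5 → no match

1, 3, 4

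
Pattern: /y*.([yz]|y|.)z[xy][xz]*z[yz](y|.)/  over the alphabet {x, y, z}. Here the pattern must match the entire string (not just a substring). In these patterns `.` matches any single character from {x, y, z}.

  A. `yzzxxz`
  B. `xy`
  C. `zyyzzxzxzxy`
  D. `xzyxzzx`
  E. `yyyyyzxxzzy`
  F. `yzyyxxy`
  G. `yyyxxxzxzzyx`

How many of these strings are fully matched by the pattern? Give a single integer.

1

A → no match
B → no match
C → no match
D → no match
E → match
F → no match
G → no match
Total matched: 1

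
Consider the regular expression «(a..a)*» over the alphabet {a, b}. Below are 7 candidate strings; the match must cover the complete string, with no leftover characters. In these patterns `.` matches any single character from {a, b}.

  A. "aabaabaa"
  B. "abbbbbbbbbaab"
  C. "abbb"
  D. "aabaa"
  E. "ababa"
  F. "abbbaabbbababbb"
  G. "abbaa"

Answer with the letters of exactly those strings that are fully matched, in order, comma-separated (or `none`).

A

A → match
B → no match
C → no match
D → no match
E → no match
F → no match
G → no match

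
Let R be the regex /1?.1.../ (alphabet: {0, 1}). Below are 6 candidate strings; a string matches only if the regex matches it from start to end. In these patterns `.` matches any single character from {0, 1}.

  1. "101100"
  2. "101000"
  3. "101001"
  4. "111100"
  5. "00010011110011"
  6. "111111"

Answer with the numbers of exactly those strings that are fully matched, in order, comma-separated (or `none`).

1, 2, 3, 4, 6

1. "101100" → match
2. "101000" → match
3. "101001" → match
4. "111100" → match
5 → no match
6. "111111" → match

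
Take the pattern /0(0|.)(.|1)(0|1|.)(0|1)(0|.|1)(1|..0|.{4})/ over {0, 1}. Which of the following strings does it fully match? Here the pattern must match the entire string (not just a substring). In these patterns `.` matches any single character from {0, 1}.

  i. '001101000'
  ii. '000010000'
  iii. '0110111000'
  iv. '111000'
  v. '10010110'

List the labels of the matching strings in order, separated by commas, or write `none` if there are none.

i. '001101000' → match
ii. '000010000' → match
iii. '0110111000' → match
iv. '111000' → no match — must start with '0'
v. '10010110' → no match — must start with '0'

i, ii, iii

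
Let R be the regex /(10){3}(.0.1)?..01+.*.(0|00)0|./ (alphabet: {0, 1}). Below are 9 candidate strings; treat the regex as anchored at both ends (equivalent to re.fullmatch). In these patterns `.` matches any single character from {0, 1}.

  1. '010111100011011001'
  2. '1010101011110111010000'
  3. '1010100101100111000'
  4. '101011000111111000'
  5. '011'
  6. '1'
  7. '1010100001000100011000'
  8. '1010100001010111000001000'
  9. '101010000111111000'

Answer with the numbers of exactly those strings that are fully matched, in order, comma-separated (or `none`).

1 → no match
2 → match
3 → match
4 → no match
5 → no match
6 → match
7 → match
8 → match
9 → match

2, 3, 6, 7, 8, 9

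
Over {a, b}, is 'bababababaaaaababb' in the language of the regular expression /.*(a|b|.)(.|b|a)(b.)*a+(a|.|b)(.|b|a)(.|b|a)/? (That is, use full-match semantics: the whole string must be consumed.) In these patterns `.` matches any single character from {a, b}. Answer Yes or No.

No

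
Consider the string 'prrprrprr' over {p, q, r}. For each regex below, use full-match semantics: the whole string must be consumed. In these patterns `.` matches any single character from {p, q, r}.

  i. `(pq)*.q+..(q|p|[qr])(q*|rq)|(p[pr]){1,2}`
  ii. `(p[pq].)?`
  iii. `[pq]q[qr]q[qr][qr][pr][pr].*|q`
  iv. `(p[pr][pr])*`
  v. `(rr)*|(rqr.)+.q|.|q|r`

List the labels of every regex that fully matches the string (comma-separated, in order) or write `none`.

iv

i → no match
ii → no match
iii → no match
iv → match
v → no match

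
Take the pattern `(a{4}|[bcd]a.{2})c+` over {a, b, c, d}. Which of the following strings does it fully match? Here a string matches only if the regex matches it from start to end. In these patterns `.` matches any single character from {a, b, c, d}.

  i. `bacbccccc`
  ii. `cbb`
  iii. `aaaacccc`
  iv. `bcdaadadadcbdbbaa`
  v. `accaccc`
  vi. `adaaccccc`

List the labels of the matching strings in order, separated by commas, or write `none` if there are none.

i → match
ii → no match — must end with `c`
iii → match
iv → no match — must end with `c`
v → no match
vi → no match

i, iii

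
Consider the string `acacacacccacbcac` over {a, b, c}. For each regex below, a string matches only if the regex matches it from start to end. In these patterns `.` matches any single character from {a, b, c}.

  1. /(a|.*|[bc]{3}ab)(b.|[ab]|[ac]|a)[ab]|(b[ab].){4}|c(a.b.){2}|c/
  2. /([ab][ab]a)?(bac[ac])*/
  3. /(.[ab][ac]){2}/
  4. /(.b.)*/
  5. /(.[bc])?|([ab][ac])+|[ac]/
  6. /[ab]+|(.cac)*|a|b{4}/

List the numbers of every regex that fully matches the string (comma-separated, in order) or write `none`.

6

1 → no match
2 → no match
3 → no match
4 → no match
5 → no match
6 → match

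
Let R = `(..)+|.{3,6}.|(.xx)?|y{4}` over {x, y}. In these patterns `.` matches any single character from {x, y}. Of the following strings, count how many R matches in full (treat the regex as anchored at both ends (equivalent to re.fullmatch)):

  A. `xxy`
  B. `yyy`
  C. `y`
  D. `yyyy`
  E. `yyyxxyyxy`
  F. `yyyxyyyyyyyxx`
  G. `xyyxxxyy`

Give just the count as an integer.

A → no match
B → no match
C → no match
D → match
E → no match
F → no match
G → match
Total matched: 2

2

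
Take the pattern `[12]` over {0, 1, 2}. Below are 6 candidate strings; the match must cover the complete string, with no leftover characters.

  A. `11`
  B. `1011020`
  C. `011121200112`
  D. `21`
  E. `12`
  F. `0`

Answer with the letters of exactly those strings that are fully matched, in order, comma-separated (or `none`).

A. `11` → no match
B. `1011020` → no match
C. `011121200112` → no match
D. `21` → no match
E. `12` → no match
F. `0` → no match

none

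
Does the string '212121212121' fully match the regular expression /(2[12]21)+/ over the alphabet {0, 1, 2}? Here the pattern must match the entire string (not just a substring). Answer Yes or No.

Yes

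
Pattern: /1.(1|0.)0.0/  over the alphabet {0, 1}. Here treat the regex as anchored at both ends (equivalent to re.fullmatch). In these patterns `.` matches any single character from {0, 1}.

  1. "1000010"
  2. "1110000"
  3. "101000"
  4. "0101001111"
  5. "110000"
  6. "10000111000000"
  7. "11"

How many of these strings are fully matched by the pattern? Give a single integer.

2

1 → match
2 → no match
3 → match
4 → no match — must start with "1"
5 → no match
6 → no match
7 → no match — must end with "0"
Total matched: 2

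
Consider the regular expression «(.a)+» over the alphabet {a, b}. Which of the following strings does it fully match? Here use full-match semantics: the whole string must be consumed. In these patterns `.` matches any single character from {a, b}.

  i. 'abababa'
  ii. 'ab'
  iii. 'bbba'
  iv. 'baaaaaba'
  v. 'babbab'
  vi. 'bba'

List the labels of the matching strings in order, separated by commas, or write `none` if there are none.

iv

i. 'abababa' → no match
ii. 'ab' → no match — must end with 'a'
iii. 'bbba' → no match
iv. 'baaaaaba' → match
v. 'babbab' → no match — must end with 'a'
vi. 'bba' → no match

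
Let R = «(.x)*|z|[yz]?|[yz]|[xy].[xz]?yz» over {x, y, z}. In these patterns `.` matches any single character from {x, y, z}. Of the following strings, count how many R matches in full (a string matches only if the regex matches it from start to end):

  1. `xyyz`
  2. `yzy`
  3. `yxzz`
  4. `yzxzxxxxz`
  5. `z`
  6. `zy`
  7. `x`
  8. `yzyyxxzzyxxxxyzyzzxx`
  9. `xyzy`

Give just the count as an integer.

1 → match
2 → no match
3 → no match
4 → no match
5 → match
6 → no match
7 → no match
8 → no match
9 → no match
Total matched: 2

2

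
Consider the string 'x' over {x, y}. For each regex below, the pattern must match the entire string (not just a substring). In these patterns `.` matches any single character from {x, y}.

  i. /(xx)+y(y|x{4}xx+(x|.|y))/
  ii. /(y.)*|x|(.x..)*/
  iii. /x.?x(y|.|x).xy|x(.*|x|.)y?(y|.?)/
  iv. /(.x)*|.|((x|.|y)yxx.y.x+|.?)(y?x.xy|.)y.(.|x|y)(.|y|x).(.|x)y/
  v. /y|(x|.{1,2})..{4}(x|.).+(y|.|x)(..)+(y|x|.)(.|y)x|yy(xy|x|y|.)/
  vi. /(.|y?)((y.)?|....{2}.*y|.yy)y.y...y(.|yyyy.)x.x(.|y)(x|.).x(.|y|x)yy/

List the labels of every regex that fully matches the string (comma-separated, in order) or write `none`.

ii, iii, iv

i → no match — must start with 'xx'
ii → match
iii → match
iv → match
v → no match
vi → no match — must end with 'yy'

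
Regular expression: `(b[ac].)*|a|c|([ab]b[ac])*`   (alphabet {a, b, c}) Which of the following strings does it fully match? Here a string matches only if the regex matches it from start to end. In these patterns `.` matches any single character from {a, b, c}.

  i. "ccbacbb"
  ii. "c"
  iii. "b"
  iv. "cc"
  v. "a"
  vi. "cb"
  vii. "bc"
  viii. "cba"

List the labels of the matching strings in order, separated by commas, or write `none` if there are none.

ii, v

i. "ccbacbb" → no match
ii. "c" → match
iii. "b" → no match
iv. "cc" → no match
v. "a" → match
vi. "cb" → no match
vii. "bc" → no match
viii. "cba" → no match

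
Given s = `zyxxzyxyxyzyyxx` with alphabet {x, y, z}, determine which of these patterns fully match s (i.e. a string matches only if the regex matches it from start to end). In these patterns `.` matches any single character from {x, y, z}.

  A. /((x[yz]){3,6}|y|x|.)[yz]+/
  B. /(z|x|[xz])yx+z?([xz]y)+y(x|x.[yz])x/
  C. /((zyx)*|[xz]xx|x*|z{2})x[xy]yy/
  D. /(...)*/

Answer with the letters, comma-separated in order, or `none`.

B, D

A → no match
B → match
C → no match — must end with `yy`
D → match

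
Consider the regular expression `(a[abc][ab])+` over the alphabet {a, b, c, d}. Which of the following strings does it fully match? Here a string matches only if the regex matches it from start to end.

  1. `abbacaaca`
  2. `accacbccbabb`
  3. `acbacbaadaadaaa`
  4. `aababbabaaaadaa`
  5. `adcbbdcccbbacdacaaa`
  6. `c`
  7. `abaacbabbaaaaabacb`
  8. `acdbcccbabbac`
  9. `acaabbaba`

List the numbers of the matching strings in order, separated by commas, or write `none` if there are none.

1, 7, 9

1. `abbacaaca` → match
2. `accacbccbabb` → no match
3 → no match
4 → no match
5 → no match
6. `c` → no match — must start with `a`
7 → match
8 → no match
9. `acaabbaba` → match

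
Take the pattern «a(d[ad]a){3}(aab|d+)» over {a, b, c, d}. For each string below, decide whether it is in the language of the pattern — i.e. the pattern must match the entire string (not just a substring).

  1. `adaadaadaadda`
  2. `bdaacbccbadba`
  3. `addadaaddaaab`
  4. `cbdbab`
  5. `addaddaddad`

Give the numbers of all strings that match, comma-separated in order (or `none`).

1 → no match
2 → no match — must start with `ad`
3 → match
4. `cbdbab` → no match — must start with `ad`
5. `addaddaddad` → match

3, 5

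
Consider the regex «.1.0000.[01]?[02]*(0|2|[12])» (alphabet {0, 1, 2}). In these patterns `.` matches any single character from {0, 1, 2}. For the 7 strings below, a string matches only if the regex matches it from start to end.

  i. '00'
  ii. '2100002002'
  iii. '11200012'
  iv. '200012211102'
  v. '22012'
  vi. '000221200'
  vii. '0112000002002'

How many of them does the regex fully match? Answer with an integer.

i → no match
ii → no match
iii → no match
iv → no match
v → no match
vi → no match
vii → no match
Total matched: 0

0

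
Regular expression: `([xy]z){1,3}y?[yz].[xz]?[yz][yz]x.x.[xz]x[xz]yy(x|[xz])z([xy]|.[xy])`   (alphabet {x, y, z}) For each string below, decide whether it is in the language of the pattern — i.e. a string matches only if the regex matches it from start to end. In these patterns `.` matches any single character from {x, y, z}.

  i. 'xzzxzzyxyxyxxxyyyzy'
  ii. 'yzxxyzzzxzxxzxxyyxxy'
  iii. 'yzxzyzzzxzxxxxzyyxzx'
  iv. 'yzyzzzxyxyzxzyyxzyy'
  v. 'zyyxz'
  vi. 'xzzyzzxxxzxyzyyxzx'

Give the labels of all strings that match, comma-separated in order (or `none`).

i → no match
ii → no match
iii → match
iv → match
v. 'zyyxz' → no match
vi → no match

iii, iv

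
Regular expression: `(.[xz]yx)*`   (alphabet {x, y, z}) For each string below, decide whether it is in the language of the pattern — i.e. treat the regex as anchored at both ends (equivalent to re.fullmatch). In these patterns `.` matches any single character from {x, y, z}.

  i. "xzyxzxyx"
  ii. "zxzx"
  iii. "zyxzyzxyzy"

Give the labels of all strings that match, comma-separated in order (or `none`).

i. "xzyxzxyx" → match
ii. "zxzx" → no match
iii. "zyxzyzxyzy" → no match

i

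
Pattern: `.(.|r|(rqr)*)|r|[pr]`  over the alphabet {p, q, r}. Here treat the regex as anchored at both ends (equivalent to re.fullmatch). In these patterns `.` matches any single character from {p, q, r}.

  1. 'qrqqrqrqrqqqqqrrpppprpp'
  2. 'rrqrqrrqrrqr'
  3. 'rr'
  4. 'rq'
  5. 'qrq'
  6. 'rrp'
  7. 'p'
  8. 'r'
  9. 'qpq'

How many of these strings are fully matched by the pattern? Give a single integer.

1 → no match
2 → no match
3 → match
4 → match
5 → no match
6 → no match
7 → match
8 → match
9 → no match
Total matched: 4

4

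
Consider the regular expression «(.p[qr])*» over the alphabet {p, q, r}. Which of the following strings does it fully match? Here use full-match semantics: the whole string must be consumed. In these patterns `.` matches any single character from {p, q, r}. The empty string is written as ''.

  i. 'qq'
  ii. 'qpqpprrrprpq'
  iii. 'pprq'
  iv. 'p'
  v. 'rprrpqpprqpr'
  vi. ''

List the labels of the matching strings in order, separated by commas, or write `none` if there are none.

i → no match
ii → no match
iii → no match
iv → no match
v → match
vi → match

v, vi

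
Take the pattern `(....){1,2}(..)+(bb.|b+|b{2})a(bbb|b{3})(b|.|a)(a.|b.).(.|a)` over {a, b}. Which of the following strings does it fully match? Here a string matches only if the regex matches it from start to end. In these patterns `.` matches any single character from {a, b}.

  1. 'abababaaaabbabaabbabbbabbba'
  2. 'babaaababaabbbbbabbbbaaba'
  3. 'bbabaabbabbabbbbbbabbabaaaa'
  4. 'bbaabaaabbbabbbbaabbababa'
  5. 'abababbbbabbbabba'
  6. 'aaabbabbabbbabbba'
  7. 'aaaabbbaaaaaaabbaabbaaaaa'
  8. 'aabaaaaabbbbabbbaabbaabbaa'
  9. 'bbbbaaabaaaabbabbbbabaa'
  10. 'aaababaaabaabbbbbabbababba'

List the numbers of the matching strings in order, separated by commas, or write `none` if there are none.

1 → match
2 → match
3 → no match
4 → no match
5 → no match
6 → match
7 → no match
8 → no match
9 → match
10 → no match

1, 2, 6, 9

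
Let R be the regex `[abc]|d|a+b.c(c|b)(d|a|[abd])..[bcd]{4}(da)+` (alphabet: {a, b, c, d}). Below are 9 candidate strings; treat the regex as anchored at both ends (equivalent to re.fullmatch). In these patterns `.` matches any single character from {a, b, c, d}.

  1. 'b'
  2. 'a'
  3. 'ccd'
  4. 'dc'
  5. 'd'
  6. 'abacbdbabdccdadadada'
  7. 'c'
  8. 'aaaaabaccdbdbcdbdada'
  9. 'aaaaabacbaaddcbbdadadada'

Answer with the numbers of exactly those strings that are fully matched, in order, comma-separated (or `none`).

1 → match
2 → match
3 → no match
4 → no match
5 → match
6 → match
7 → match
8 → match
9 → match

1, 2, 5, 6, 7, 8, 9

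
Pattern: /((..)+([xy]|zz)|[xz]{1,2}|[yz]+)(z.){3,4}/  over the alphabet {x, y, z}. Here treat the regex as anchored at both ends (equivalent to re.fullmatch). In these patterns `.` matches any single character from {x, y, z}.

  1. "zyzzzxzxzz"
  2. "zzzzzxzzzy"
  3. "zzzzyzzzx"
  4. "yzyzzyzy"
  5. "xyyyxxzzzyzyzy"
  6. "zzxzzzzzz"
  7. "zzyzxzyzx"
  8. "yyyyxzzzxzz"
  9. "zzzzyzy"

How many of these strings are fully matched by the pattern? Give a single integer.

1 → match
2 → match
3 → match
4 → no match
5 → match
6 → match
7 → match
8 → match
9 → match
Total matched: 8

8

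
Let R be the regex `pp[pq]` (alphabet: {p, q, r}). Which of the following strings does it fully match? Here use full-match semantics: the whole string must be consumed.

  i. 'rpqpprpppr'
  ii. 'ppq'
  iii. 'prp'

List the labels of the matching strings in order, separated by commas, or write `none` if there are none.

i. 'rpqpprpppr' → no match — must start with 'pp'
ii. 'ppq' → match
iii. 'prp' → no match — must start with 'pp'

ii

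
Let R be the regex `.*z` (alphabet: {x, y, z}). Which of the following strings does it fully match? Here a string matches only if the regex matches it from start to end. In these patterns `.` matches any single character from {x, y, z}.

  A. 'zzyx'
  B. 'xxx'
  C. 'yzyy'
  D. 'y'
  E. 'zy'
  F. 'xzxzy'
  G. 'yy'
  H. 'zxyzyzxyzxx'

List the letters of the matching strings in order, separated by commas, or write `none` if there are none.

A → no match — must end with 'z'
B → no match — must end with 'z'
C → no match — must end with 'z'
D → no match — must end with 'z'
E → no match — must end with 'z'
F → no match — must end with 'z'
G → no match — must end with 'z'
H → no match — must end with 'z'

none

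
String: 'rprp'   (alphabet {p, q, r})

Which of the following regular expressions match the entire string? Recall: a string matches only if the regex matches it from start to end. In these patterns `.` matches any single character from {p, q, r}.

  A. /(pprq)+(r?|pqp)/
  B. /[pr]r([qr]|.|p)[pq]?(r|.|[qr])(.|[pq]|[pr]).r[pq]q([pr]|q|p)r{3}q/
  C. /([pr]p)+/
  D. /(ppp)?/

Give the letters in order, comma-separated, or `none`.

C

A → no match — must start with 'pprq'
B → no match — must end with 'rq'
C → match
D → no match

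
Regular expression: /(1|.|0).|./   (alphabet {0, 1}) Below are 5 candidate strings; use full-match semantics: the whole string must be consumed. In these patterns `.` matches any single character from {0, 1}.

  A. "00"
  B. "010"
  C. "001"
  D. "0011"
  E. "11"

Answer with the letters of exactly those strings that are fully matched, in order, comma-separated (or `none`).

A. "00" → match
B. "010" → no match
C. "001" → no match
D. "0011" → no match
E. "11" → match

A, E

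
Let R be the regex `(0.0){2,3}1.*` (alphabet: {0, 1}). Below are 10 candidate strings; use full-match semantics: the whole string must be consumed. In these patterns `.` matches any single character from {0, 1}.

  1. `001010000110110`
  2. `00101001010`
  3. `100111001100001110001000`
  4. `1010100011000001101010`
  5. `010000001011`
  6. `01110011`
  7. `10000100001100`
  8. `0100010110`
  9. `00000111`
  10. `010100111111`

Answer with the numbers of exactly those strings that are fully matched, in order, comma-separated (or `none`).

none

1 → no match
2 → no match
3 → no match — must start with `0`
4 → no match — must start with `0`
5 → no match
6 → no match
7 → no match — must start with `0`
8 → no match
9 → no match
10 → no match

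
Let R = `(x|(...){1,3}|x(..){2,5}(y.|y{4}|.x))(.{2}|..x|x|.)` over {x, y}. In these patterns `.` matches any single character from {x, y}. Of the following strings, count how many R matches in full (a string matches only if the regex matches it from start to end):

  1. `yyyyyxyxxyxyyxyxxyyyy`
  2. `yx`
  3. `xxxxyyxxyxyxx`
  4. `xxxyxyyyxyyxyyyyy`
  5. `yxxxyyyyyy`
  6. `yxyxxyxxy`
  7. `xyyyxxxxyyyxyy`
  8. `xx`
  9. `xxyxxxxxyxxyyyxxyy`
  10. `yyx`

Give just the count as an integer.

1 → no match
2 → no match
3 → no match
4 → no match
5 → match
6 → no match
7 → no match
8 → match
9 → no match
10 → no match
Total matched: 2

2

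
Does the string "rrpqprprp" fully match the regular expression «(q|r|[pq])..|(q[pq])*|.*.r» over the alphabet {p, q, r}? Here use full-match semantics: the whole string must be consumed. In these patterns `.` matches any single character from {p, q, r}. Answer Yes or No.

No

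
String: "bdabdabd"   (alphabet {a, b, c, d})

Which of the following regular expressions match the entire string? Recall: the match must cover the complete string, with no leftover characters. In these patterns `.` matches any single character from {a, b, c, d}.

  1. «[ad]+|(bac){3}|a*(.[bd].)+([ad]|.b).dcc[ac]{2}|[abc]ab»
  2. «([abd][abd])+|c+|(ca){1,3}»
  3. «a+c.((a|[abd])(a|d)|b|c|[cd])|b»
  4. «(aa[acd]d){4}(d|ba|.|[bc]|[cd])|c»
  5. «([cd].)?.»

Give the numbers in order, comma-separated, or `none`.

2

1 → no match
2 → match
3 → no match
4 → no match
5 → no match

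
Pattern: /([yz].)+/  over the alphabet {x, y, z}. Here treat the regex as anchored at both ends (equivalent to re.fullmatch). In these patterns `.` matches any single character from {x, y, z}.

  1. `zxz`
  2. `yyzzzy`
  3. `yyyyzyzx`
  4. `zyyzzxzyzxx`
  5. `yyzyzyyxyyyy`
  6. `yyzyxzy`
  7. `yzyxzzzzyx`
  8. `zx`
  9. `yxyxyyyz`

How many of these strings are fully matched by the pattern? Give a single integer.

6

1 → no match
2 → match
3 → match
4 → no match
5 → match
6 → no match
7 → match
8 → match
9 → match
Total matched: 6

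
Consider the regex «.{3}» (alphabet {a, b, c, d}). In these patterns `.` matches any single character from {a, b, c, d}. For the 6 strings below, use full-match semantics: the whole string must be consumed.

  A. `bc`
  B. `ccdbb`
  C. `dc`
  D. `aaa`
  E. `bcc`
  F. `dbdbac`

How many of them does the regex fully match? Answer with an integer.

A → no match
B → no match
C → no match
D → match
E → match
F → no match
Total matched: 2

2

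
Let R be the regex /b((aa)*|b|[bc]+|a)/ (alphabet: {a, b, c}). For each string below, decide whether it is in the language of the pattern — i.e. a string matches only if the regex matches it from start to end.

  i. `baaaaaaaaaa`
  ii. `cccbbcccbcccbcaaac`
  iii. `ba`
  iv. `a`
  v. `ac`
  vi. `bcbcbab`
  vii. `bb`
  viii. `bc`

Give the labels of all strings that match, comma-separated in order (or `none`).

i. `baaaaaaaaaa` → match
ii → no match — must start with `b`
iii. `ba` → match
iv. `a` → no match — must start with `b`
v. `ac` → no match — must start with `b`
vi. `bcbcbab` → no match
vii. `bb` → match
viii. `bc` → match

i, iii, vii, viii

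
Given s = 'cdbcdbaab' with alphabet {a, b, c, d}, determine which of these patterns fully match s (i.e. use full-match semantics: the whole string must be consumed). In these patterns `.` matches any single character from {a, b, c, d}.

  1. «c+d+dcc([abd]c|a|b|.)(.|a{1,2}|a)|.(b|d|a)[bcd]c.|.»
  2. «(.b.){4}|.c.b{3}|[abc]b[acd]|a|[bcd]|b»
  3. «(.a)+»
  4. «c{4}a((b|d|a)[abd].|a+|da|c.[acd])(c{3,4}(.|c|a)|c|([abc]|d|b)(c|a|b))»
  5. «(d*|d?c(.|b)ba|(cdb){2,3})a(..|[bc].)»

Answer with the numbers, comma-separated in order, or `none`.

1 → no match
2 → no match
3 → no match — must end with 'a'
4 → no match
5 → match

5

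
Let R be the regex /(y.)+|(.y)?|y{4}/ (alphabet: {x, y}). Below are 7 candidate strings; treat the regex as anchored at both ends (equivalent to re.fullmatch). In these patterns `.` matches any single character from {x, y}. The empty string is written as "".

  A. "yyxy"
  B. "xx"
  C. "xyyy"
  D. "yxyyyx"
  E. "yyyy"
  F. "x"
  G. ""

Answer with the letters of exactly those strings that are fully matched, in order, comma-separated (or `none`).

A. "yyxy" → no match
B. "xx" → no match
C. "xyyy" → no match
D. "yxyyyx" → match
E. "yyyy" → match
F. "x" → no match
G. "" → match

D, E, G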